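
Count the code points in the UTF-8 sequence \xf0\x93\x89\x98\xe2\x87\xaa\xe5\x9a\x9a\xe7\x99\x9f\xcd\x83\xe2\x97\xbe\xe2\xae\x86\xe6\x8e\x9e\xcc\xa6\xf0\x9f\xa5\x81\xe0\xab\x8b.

Byte at offset 0: 0xF0 = 11110000 → 4-byte char (#1). Advance 4.
Byte at offset 4: 0xE2 = 11100010 → 3-byte char (#2). Advance 3.
Byte at offset 7: 0xE5 = 11100101 → 3-byte char (#3). Advance 3.
Byte at offset 10: 0xE7 = 11100111 → 3-byte char (#4). Advance 3.
Byte at offset 13: 0xCD = 11001101 → 2-byte char (#5). Advance 2.
Byte at offset 15: 0xE2 = 11100010 → 3-byte char (#6). Advance 3.
Byte at offset 18: 0xE2 = 11100010 → 3-byte char (#7). Advance 3.
Byte at offset 21: 0xE6 = 11100110 → 3-byte char (#8). Advance 3.
Byte at offset 24: 0xCC = 11001100 → 2-byte char (#9). Advance 2.
Byte at offset 26: 0xF0 = 11110000 → 4-byte char (#10). Advance 4.
Byte at offset 30: 0xE0 = 11100000 → 3-byte char (#11). Advance 3.
Reached end at offset 33 after 11 code points.

11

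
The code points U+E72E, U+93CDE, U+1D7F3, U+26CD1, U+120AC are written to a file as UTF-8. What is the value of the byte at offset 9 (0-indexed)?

0x9F

U+E72E → 3-byte form EE 9C AE at offsets 0–2.
U+93CDE → 4-byte form F2 93 B3 9E at offsets 3–6.
U+1D7F3 → 4-byte form F0 9D 9F B3 at offsets 7–10.
Offset 9 falls in char 3's range; it's byte 3 of F0 9D 9F B3 = 0x9F.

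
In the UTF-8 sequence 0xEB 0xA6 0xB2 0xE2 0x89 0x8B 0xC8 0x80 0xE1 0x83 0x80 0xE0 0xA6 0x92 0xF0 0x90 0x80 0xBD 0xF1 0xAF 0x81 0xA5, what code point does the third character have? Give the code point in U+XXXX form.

Offset 0: leading byte 0xEB = 11101011 → 3-byte char #1 = EB A6 B2.
Offset 3: leading byte 0xE2 = 11100010 → 3-byte char #2 = E2 89 8B.
Offset 6: leading byte 0xC8 = 11001000 → 2-byte char #3 = C8 80.
Leading byte 0xC8 = 11001000 matches 110xxxxx → 2-byte sequence.
Byte 1: 0xC8 = 11001000, payload 01000 (5 bits).
Byte 2: 0x80 = 10000000 (10xxxxxx ✓), payload 000000.
Concatenate: 01000000000 = 0x200 (11 bits → U+0200).

U+0200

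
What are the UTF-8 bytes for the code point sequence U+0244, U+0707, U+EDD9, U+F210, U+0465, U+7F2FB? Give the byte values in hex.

U+0244: 2-byte form → C9 84.
U+0707: 2-byte form → DC 87.
U+EDD9: 3-byte form → EE B7 99.
U+F210: 3-byte form → EF 88 90.
U+0465: 2-byte form → D1 A5.
U+7F2FB: 4-byte form → F1 BF 8B BB.
Concatenated (16 bytes): C9 84 DC 87 EE B7 99 EF 88 90 D1 A5 F1 BF 8B BB.

C9 84 DC 87 EE B7 99 EF 88 90 D1 A5 F1 BF 8B BB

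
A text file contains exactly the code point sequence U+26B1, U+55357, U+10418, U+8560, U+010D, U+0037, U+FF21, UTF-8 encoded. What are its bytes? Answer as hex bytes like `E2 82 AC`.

U+26B1: 3-byte form → E2 9A B1.
U+55357: 4-byte form → F1 95 8D 97.
U+10418: 4-byte form → F0 90 90 98.
U+8560: 3-byte form → E8 95 A0.
U+010D: 2-byte form → C4 8D.
U+0037: 1-byte form → 37.
U+FF21: 3-byte form → EF BC A1.
Concatenated (20 bytes): E2 9A B1 F1 95 8D 97 F0 90 90 98 E8 95 A0 C4 8D 37 EF BC A1.

E2 9A B1 F1 95 8D 97 F0 90 90 98 E8 95 A0 C4 8D 37 EF BC A1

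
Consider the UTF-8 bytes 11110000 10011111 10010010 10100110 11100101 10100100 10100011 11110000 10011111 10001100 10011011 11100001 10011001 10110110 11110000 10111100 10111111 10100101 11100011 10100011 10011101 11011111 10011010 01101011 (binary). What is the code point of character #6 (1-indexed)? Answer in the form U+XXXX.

U+38DD

Offset 0: leading byte 0xF0 = 11110000 → 4-byte char #1 = F0 9F 92 A6.
Offset 4: leading byte 0xE5 = 11100101 → 3-byte char #2 = E5 A4 A3.
Offset 7: leading byte 0xF0 = 11110000 → 4-byte char #3 = F0 9F 8C 9B.
Offset 11: leading byte 0xE1 = 11100001 → 3-byte char #4 = E1 99 B6.
Offset 14: leading byte 0xF0 = 11110000 → 4-byte char #5 = F0 BC BF A5.
Offset 18: leading byte 0xE3 = 11100011 → 3-byte char #6 = E3 A3 9D.
Leading byte 0xE3 = 11100011 matches 1110xxxx → 3-byte sequence.
Byte 1: 0xE3 = 11100011, payload 0011 (4 bits).
Byte 2: 0xA3 = 10100011 (10xxxxxx ✓), payload 100011.
Byte 3: 0x9D = 10011101 (10xxxxxx ✓), payload 011101.
Concatenate: 0011100011011101 = 0x38DD (16 bits → U+38DD).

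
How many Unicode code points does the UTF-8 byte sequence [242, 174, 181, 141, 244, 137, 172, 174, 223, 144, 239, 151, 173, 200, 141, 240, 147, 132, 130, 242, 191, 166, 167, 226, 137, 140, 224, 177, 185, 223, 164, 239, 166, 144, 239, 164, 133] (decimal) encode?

Byte at offset 0: 0xF2 = 11110010 → 4-byte char (#1). Advance 4.
Byte at offset 4: 0xF4 = 11110100 → 4-byte char (#2). Advance 4.
Byte at offset 8: 0xDF = 11011111 → 2-byte char (#3). Advance 2.
Byte at offset 10: 0xEF = 11101111 → 3-byte char (#4). Advance 3.
Byte at offset 13: 0xC8 = 11001000 → 2-byte char (#5). Advance 2.
Byte at offset 15: 0xF0 = 11110000 → 4-byte char (#6). Advance 4.
Byte at offset 19: 0xF2 = 11110010 → 4-byte char (#7). Advance 4.
Byte at offset 23: 0xE2 = 11100010 → 3-byte char (#8). Advance 3.
Byte at offset 26: 0xE0 = 11100000 → 3-byte char (#9). Advance 3.
Byte at offset 29: 0xDF = 11011111 → 2-byte char (#10). Advance 2.
Byte at offset 31: 0xEF = 11101111 → 3-byte char (#11). Advance 3.
Byte at offset 34: 0xEF = 11101111 → 3-byte char (#12). Advance 3.
Reached end at offset 37 after 12 code points.

12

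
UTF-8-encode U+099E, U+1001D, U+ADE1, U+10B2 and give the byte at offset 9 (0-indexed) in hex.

U+099E → 3-byte form E0 A6 9E at offsets 0–2.
U+1001D → 4-byte form F0 90 80 9D at offsets 3–6.
U+ADE1 → 3-byte form EA B7 A1 at offsets 7–9.
Offset 9 falls in char 3's range; it's byte 3 of EA B7 A1 = 0xA1.

0xA1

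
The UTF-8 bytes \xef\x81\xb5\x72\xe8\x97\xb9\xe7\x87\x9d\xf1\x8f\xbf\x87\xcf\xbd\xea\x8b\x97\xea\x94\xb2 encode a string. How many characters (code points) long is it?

8

Byte at offset 0: 0xEF = 11101111 → 3-byte char (#1). Advance 3.
Byte at offset 3: 0x72 = 01110010 → 1-byte char (#2). Advance 1.
Byte at offset 4: 0xE8 = 11101000 → 3-byte char (#3). Advance 3.
Byte at offset 7: 0xE7 = 11100111 → 3-byte char (#4). Advance 3.
Byte at offset 10: 0xF1 = 11110001 → 4-byte char (#5). Advance 4.
Byte at offset 14: 0xCF = 11001111 → 2-byte char (#6). Advance 2.
Byte at offset 16: 0xEA = 11101010 → 3-byte char (#7). Advance 3.
Byte at offset 19: 0xEA = 11101010 → 3-byte char (#8). Advance 3.
Reached end at offset 22 after 8 code points.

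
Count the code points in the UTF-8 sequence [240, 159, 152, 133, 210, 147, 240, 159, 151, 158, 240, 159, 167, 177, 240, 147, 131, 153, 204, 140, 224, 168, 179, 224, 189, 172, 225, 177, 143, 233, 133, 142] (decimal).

Byte at offset 0: 0xF0 = 11110000 → 4-byte char (#1). Advance 4.
Byte at offset 4: 0xD2 = 11010010 → 2-byte char (#2). Advance 2.
Byte at offset 6: 0xF0 = 11110000 → 4-byte char (#3). Advance 4.
Byte at offset 10: 0xF0 = 11110000 → 4-byte char (#4). Advance 4.
Byte at offset 14: 0xF0 = 11110000 → 4-byte char (#5). Advance 4.
Byte at offset 18: 0xCC = 11001100 → 2-byte char (#6). Advance 2.
Byte at offset 20: 0xE0 = 11100000 → 3-byte char (#7). Advance 3.
Byte at offset 23: 0xE0 = 11100000 → 3-byte char (#8). Advance 3.
Byte at offset 26: 0xE1 = 11100001 → 3-byte char (#9). Advance 3.
Byte at offset 29: 0xE9 = 11101001 → 3-byte char (#10). Advance 3.
Reached end at offset 32 after 10 code points.

10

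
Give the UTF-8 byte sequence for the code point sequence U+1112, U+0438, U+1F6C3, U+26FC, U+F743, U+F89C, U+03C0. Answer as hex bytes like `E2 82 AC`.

E1 84 92 D0 B8 F0 9F 9B 83 E2 9B BC EF 9D 83 EF A2 9C CF 80

U+1112: 3-byte form → E1 84 92.
U+0438: 2-byte form → D0 B8.
U+1F6C3: 4-byte form → F0 9F 9B 83.
U+26FC: 3-byte form → E2 9B BC.
U+F743: 3-byte form → EF 9D 83.
U+F89C: 3-byte form → EF A2 9C.
U+03C0: 2-byte form → CF 80.
Concatenated (20 bytes): E1 84 92 D0 B8 F0 9F 9B 83 E2 9B BC EF 9D 83 EF A2 9C CF 80.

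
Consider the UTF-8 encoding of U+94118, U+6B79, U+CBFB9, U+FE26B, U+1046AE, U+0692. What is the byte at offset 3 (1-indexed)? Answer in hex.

1-indexed offset 3 is 0-indexed offset 2.
U+94118 → 4-byte form F2 94 84 98 at offsets 0–3.
Offset 2 falls in char 1's range; it's byte 3 of F2 94 84 98 = 0x84.

0x84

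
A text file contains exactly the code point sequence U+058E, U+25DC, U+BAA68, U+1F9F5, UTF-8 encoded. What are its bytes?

U+058E: 2-byte form → D6 8E.
U+25DC: 3-byte form → E2 97 9C.
U+BAA68: 4-byte form → F2 BA A9 A8.
U+1F9F5: 4-byte form → F0 9F A7 B5.
Concatenated (13 bytes): D6 8E E2 97 9C F2 BA A9 A8 F0 9F A7 B5.

D6 8E E2 97 9C F2 BA A9 A8 F0 9F A7 B5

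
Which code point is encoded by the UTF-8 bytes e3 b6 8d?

Leading byte 0xE3 = 11100011 matches 1110xxxx → 3-byte sequence.
Byte 1: 0xE3 = 11100011, payload 0011 (4 bits).
Byte 2: 0xB6 = 10110110 (10xxxxxx ✓), payload 110110.
Byte 3: 0x8D = 10001101 (10xxxxxx ✓), payload 001101.
Concatenate: 0011110110001101 = 0x3D8D (16 bits → U+3D8D).

U+3D8D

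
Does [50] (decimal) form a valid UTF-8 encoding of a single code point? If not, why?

Leading byte 0x32 = 00110010 → 1-byte form.

valid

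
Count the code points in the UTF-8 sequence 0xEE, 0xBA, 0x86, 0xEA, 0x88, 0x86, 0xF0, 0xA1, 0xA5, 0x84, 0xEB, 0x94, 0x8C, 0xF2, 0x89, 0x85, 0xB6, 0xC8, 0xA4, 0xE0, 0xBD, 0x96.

7

Byte at offset 0: 0xEE = 11101110 → 3-byte char (#1). Advance 3.
Byte at offset 3: 0xEA = 11101010 → 3-byte char (#2). Advance 3.
Byte at offset 6: 0xF0 = 11110000 → 4-byte char (#3). Advance 4.
Byte at offset 10: 0xEB = 11101011 → 3-byte char (#4). Advance 3.
Byte at offset 13: 0xF2 = 11110010 → 4-byte char (#5). Advance 4.
Byte at offset 17: 0xC8 = 11001000 → 2-byte char (#6). Advance 2.
Byte at offset 19: 0xE0 = 11100000 → 3-byte char (#7). Advance 3.
Reached end at offset 22 after 7 code points.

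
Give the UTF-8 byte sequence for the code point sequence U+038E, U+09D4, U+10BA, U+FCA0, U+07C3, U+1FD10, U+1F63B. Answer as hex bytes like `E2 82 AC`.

U+038E: 2-byte form → CE 8E.
U+09D4: 3-byte form → E0 A7 94.
U+10BA: 3-byte form → E1 82 BA.
U+FCA0: 3-byte form → EF B2 A0.
U+07C3: 2-byte form → DF 83.
U+1FD10: 4-byte form → F0 9F B4 90.
U+1F63B: 4-byte form → F0 9F 98 BB.
Concatenated (21 bytes): CE 8E E0 A7 94 E1 82 BA EF B2 A0 DF 83 F0 9F B4 90 F0 9F 98 BB.

CE 8E E0 A7 94 E1 82 BA EF B2 A0 DF 83 F0 9F B4 90 F0 9F 98 BB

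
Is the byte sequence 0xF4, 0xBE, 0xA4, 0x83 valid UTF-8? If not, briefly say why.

Leading byte 0xF4 = 11110100 → 4-byte form.
Payload = 0x13E903, which exceeds U+10FFFF, the maximum Unicode code point. (Leading bytes F5–FF, or F4 followed by ≥ 0x90, are invalid.)

invalid (encodes a value above U+10FFFF)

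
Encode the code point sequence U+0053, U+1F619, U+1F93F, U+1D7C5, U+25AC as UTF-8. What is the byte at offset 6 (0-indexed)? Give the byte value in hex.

U+0053 → 1-byte form 53 at offsets 0–0.
U+1F619 → 4-byte form F0 9F 98 99 at offsets 1–4.
U+1F93F → 4-byte form F0 9F A4 BF at offsets 5–8.
Offset 6 falls in char 3's range; it's byte 2 of F0 9F A4 BF = 0x9F.

0x9F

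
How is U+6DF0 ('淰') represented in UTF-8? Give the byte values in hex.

E6 B7 B0

U+6DF0 = 0x6DF0 = 28144 decimal. In range U+0800–U+FFFF → 3-byte form: 1110xxxx 10xxxxxx 10xxxxxx.
Binary (16 bits): 0110110111110000.
Split 4+6+6: 0110 | 110111 | 110000.
Byte 1: 11100110 = 0xE6.
Byte 2: 10110111 = 0xB7.
Byte 3: 10110000 = 0xB0.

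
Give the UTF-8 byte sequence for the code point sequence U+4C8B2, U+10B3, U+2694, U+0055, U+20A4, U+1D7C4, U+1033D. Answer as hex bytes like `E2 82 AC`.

U+4C8B2: 4-byte form → F1 8C A2 B2.
U+10B3: 3-byte form → E1 82 B3.
U+2694: 3-byte form → E2 9A 94.
U+0055: 1-byte form → 55.
U+20A4: 3-byte form → E2 82 A4.
U+1D7C4: 4-byte form → F0 9D 9F 84.
U+1033D: 4-byte form → F0 90 8C BD.
Concatenated (22 bytes): F1 8C A2 B2 E1 82 B3 E2 9A 94 55 E2 82 A4 F0 9D 9F 84 F0 90 8C BD.

F1 8C A2 B2 E1 82 B3 E2 9A 94 55 E2 82 A4 F0 9D 9F 84 F0 90 8C BD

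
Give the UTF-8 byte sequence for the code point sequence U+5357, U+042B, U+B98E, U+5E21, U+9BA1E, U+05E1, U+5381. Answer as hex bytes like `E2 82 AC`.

E5 8D 97 D0 AB EB A6 8E E5 B8 A1 F2 9B A8 9E D7 A1 E5 8E 81

U+5357: 3-byte form → E5 8D 97.
U+042B: 2-byte form → D0 AB.
U+B98E: 3-byte form → EB A6 8E.
U+5E21: 3-byte form → E5 B8 A1.
U+9BA1E: 4-byte form → F2 9B A8 9E.
U+05E1: 2-byte form → D7 A1.
U+5381: 3-byte form → E5 8E 81.
Concatenated (20 bytes): E5 8D 97 D0 AB EB A6 8E E5 B8 A1 F2 9B A8 9E D7 A1 E5 8E 81.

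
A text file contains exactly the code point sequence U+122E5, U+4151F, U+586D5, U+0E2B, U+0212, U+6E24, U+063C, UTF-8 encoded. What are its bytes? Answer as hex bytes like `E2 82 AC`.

F0 92 8B A5 F1 81 94 9F F1 98 9B 95 E0 B8 AB C8 92 E6 B8 A4 D8 BC

U+122E5: 4-byte form → F0 92 8B A5.
U+4151F: 4-byte form → F1 81 94 9F.
U+586D5: 4-byte form → F1 98 9B 95.
U+0E2B: 3-byte form → E0 B8 AB.
U+0212: 2-byte form → C8 92.
U+6E24: 3-byte form → E6 B8 A4.
U+063C: 2-byte form → D8 BC.
Concatenated (22 bytes): F0 92 8B A5 F1 81 94 9F F1 98 9B 95 E0 B8 AB C8 92 E6 B8 A4 D8 BC.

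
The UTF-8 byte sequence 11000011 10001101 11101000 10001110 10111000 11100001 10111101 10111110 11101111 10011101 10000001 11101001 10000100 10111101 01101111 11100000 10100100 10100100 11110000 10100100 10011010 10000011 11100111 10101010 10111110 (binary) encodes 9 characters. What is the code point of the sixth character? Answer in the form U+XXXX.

Offset 0: leading byte 0xC3 = 11000011 → 2-byte char #1 = C3 8D.
Offset 2: leading byte 0xE8 = 11101000 → 3-byte char #2 = E8 8E B8.
Offset 5: leading byte 0xE1 = 11100001 → 3-byte char #3 = E1 BD BE.
Offset 8: leading byte 0xEF = 11101111 → 3-byte char #4 = EF 9D 81.
Offset 11: leading byte 0xE9 = 11101001 → 3-byte char #5 = E9 84 BD.
Offset 14: leading byte 0x6F = 01101111 → 1-byte char #6 = 6F.
Leading byte 0x6F = 01101111 matches 0xxxxxxx → 1-byte sequence.
Byte 1: 0x6F = 01101111, payload 1101111 (7 bits).
Concatenate: 1101111 = 0x6F (7 bits → U+006F).

U+006F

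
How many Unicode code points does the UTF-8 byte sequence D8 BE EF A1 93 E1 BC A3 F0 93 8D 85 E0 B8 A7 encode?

Byte at offset 0: 0xD8 = 11011000 → 2-byte char (#1). Advance 2.
Byte at offset 2: 0xEF = 11101111 → 3-byte char (#2). Advance 3.
Byte at offset 5: 0xE1 = 11100001 → 3-byte char (#3). Advance 3.
Byte at offset 8: 0xF0 = 11110000 → 4-byte char (#4). Advance 4.
Byte at offset 12: 0xE0 = 11100000 → 3-byte char (#5). Advance 3.
Reached end at offset 15 after 5 code points.

5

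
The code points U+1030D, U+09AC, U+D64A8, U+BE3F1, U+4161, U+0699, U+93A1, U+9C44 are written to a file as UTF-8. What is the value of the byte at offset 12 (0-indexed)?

0xBE

U+1030D → 4-byte form F0 90 8C 8D at offsets 0–3.
U+09AC → 3-byte form E0 A6 AC at offsets 4–6.
U+D64A8 → 4-byte form F3 96 92 A8 at offsets 7–10.
U+BE3F1 → 4-byte form F2 BE 8F B1 at offsets 11–14.
Offset 12 falls in char 4's range; it's byte 2 of F2 BE 8F B1 = 0xBE.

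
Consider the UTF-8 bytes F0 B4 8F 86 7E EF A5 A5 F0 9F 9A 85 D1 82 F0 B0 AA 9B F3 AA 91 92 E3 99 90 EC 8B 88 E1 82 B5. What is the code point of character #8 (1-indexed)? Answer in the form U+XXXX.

U+3650

Offset 0: leading byte 0xF0 = 11110000 → 4-byte char #1 = F0 B4 8F 86.
Offset 4: leading byte 0x7E = 01111110 → 1-byte char #2 = 7E.
Offset 5: leading byte 0xEF = 11101111 → 3-byte char #3 = EF A5 A5.
Offset 8: leading byte 0xF0 = 11110000 → 4-byte char #4 = F0 9F 9A 85.
Offset 12: leading byte 0xD1 = 11010001 → 2-byte char #5 = D1 82.
Offset 14: leading byte 0xF0 = 11110000 → 4-byte char #6 = F0 B0 AA 9B.
Offset 18: leading byte 0xF3 = 11110011 → 4-byte char #7 = F3 AA 91 92.
Offset 22: leading byte 0xE3 = 11100011 → 3-byte char #8 = E3 99 90.
Leading byte 0xE3 = 11100011 matches 1110xxxx → 3-byte sequence.
Byte 1: 0xE3 = 11100011, payload 0011 (4 bits).
Byte 2: 0x99 = 10011001 (10xxxxxx ✓), payload 011001.
Byte 3: 0x90 = 10010000 (10xxxxxx ✓), payload 010000.
Concatenate: 0011011001010000 = 0x3650 (16 bits → U+3650).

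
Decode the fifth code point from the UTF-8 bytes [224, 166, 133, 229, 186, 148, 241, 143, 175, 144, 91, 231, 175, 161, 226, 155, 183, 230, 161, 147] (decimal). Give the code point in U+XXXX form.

U+7BE1

Offset 0: leading byte 0xE0 = 11100000 → 3-byte char #1 = E0 A6 85.
Offset 3: leading byte 0xE5 = 11100101 → 3-byte char #2 = E5 BA 94.
Offset 6: leading byte 0xF1 = 11110001 → 4-byte char #3 = F1 8F AF 90.
Offset 10: leading byte 0x5B = 01011011 → 1-byte char #4 = 5B.
Offset 11: leading byte 0xE7 = 11100111 → 3-byte char #5 = E7 AF A1.
Leading byte 0xE7 = 11100111 matches 1110xxxx → 3-byte sequence.
Byte 1: 0xE7 = 11100111, payload 0111 (4 bits).
Byte 2: 0xAF = 10101111 (10xxxxxx ✓), payload 101111.
Byte 3: 0xA1 = 10100001 (10xxxxxx ✓), payload 100001.
Concatenate: 0111101111100001 = 0x7BE1 (16 bits → U+7BE1).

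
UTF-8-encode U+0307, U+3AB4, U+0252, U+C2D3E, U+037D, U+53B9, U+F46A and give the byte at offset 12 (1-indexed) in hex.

0xCD

1-indexed offset 12 is 0-indexed offset 11.
U+0307 → 2-byte form CC 87 at offsets 0–1.
U+3AB4 → 3-byte form E3 AA B4 at offsets 2–4.
U+0252 → 2-byte form C9 92 at offsets 5–6.
U+C2D3E → 4-byte form F3 82 B4 BE at offsets 7–10.
U+037D → 2-byte form CD BD at offsets 11–12.
Offset 11 falls in char 5's range; it's byte 1 of CD BD = 0xCD.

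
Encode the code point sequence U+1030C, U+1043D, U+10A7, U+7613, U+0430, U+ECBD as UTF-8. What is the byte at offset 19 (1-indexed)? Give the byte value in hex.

0xBD

1-indexed offset 19 is 0-indexed offset 18.
U+1030C → 4-byte form F0 90 8C 8C at offsets 0–3.
U+1043D → 4-byte form F0 90 90 BD at offsets 4–7.
U+10A7 → 3-byte form E1 82 A7 at offsets 8–10.
U+7613 → 3-byte form E7 98 93 at offsets 11–13.
U+0430 → 2-byte form D0 B0 at offsets 14–15.
U+ECBD → 3-byte form EE B2 BD at offsets 16–18.
Offset 18 falls in char 6's range; it's byte 3 of EE B2 BD = 0xBD.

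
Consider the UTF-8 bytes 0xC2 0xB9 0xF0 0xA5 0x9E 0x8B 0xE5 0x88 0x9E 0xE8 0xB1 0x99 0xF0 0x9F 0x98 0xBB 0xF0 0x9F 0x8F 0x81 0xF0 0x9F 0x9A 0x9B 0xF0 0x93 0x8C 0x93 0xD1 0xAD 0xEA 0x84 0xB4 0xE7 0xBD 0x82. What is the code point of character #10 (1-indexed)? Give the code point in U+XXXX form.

U+A134

Offset 0: leading byte 0xC2 = 11000010 → 2-byte char #1 = C2 B9.
Offset 2: leading byte 0xF0 = 11110000 → 4-byte char #2 = F0 A5 9E 8B.
Offset 6: leading byte 0xE5 = 11100101 → 3-byte char #3 = E5 88 9E.
Offset 9: leading byte 0xE8 = 11101000 → 3-byte char #4 = E8 B1 99.
Offset 12: leading byte 0xF0 = 11110000 → 4-byte char #5 = F0 9F 98 BB.
Offset 16: leading byte 0xF0 = 11110000 → 4-byte char #6 = F0 9F 8F 81.
Offset 20: leading byte 0xF0 = 11110000 → 4-byte char #7 = F0 9F 9A 9B.
Offset 24: leading byte 0xF0 = 11110000 → 4-byte char #8 = F0 93 8C 93.
Offset 28: leading byte 0xD1 = 11010001 → 2-byte char #9 = D1 AD.
Offset 30: leading byte 0xEA = 11101010 → 3-byte char #10 = EA 84 B4.
Leading byte 0xEA = 11101010 matches 1110xxxx → 3-byte sequence.
Byte 1: 0xEA = 11101010, payload 1010 (4 bits).
Byte 2: 0x84 = 10000100 (10xxxxxx ✓), payload 000100.
Byte 3: 0xB4 = 10110100 (10xxxxxx ✓), payload 110100.
Concatenate: 1010000100110100 = 0xA134 (16 bits → U+A134).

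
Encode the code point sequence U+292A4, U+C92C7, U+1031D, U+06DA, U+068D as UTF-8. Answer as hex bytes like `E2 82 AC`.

F0 A9 8A A4 F3 89 8B 87 F0 90 8C 9D DB 9A DA 8D

U+292A4: 4-byte form → F0 A9 8A A4.
U+C92C7: 4-byte form → F3 89 8B 87.
U+1031D: 4-byte form → F0 90 8C 9D.
U+06DA: 2-byte form → DB 9A.
U+068D: 2-byte form → DA 8D.
Concatenated (16 bytes): F0 A9 8A A4 F3 89 8B 87 F0 90 8C 9D DB 9A DA 8D.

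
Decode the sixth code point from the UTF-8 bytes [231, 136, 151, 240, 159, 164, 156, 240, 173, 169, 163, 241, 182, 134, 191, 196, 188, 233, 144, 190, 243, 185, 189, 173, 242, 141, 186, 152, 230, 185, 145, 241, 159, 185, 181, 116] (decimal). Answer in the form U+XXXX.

Offset 0: leading byte 0xE7 = 11100111 → 3-byte char #1 = E7 88 97.
Offset 3: leading byte 0xF0 = 11110000 → 4-byte char #2 = F0 9F A4 9C.
Offset 7: leading byte 0xF0 = 11110000 → 4-byte char #3 = F0 AD A9 A3.
Offset 11: leading byte 0xF1 = 11110001 → 4-byte char #4 = F1 B6 86 BF.
Offset 15: leading byte 0xC4 = 11000100 → 2-byte char #5 = C4 BC.
Offset 17: leading byte 0xE9 = 11101001 → 3-byte char #6 = E9 90 BE.
Leading byte 0xE9 = 11101001 matches 1110xxxx → 3-byte sequence.
Byte 1: 0xE9 = 11101001, payload 1001 (4 bits).
Byte 2: 0x90 = 10010000 (10xxxxxx ✓), payload 010000.
Byte 3: 0xBE = 10111110 (10xxxxxx ✓), payload 111110.
Concatenate: 1001010000111110 = 0x943E (16 bits → U+943E).

U+943E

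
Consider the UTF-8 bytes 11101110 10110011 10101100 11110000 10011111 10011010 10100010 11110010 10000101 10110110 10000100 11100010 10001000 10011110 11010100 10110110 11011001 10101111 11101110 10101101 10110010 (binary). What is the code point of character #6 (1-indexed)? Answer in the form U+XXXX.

U+066F

Offset 0: leading byte 0xEE = 11101110 → 3-byte char #1 = EE B3 AC.
Offset 3: leading byte 0xF0 = 11110000 → 4-byte char #2 = F0 9F 9A A2.
Offset 7: leading byte 0xF2 = 11110010 → 4-byte char #3 = F2 85 B6 84.
Offset 11: leading byte 0xE2 = 11100010 → 3-byte char #4 = E2 88 9E.
Offset 14: leading byte 0xD4 = 11010100 → 2-byte char #5 = D4 B6.
Offset 16: leading byte 0xD9 = 11011001 → 2-byte char #6 = D9 AF.
Leading byte 0xD9 = 11011001 matches 110xxxxx → 2-byte sequence.
Byte 1: 0xD9 = 11011001, payload 11001 (5 bits).
Byte 2: 0xAF = 10101111 (10xxxxxx ✓), payload 101111.
Concatenate: 11001101111 = 0x66F (11 bits → U+066F).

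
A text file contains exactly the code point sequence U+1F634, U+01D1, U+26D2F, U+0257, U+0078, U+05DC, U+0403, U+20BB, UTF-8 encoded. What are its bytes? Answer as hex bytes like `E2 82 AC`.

F0 9F 98 B4 C7 91 F0 A6 B4 AF C9 97 78 D7 9C D0 83 E2 82 BB

U+1F634: 4-byte form → F0 9F 98 B4.
U+01D1: 2-byte form → C7 91.
U+26D2F: 4-byte form → F0 A6 B4 AF.
U+0257: 2-byte form → C9 97.
U+0078: 1-byte form → 78.
U+05DC: 2-byte form → D7 9C.
U+0403: 2-byte form → D0 83.
U+20BB: 3-byte form → E2 82 BB.
Concatenated (20 bytes): F0 9F 98 B4 C7 91 F0 A6 B4 AF C9 97 78 D7 9C D0 83 E2 82 BB.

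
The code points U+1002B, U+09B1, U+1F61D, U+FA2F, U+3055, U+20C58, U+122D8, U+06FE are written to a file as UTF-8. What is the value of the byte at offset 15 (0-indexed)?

0x81

U+1002B → 4-byte form F0 90 80 AB at offsets 0–3.
U+09B1 → 3-byte form E0 A6 B1 at offsets 4–6.
U+1F61D → 4-byte form F0 9F 98 9D at offsets 7–10.
U+FA2F → 3-byte form EF A8 AF at offsets 11–13.
U+3055 → 3-byte form E3 81 95 at offsets 14–16.
Offset 15 falls in char 5's range; it's byte 2 of E3 81 95 = 0x81.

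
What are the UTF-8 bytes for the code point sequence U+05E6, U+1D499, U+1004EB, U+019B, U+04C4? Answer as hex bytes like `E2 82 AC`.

D7 A6 F0 9D 92 99 F4 80 93 AB C6 9B D3 84

U+05E6: 2-byte form → D7 A6.
U+1D499: 4-byte form → F0 9D 92 99.
U+1004EB: 4-byte form → F4 80 93 AB.
U+019B: 2-byte form → C6 9B.
U+04C4: 2-byte form → D3 84.
Concatenated (14 bytes): D7 A6 F0 9D 92 99 F4 80 93 AB C6 9B D3 84.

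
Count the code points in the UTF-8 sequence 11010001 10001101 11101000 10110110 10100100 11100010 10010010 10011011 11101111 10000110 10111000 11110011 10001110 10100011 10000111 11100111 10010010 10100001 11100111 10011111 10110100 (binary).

Byte at offset 0: 0xD1 = 11010001 → 2-byte char (#1). Advance 2.
Byte at offset 2: 0xE8 = 11101000 → 3-byte char (#2). Advance 3.
Byte at offset 5: 0xE2 = 11100010 → 3-byte char (#3). Advance 3.
Byte at offset 8: 0xEF = 11101111 → 3-byte char (#4). Advance 3.
Byte at offset 11: 0xF3 = 11110011 → 4-byte char (#5). Advance 4.
Byte at offset 15: 0xE7 = 11100111 → 3-byte char (#6). Advance 3.
Byte at offset 18: 0xE7 = 11100111 → 3-byte char (#7). Advance 3.
Reached end at offset 21 after 7 code points.

7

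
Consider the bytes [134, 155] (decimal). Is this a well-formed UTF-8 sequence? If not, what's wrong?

invalid (continuation byte with no leading byte)

Byte 0x86 = 10000110 has the form 10xxxxxx — a continuation byte — but there is no preceding leading byte.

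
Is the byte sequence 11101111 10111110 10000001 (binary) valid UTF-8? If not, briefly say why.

Leading byte 0xEF = 11101111 → 3-byte form.
Continuation bytes 0xBE=10111110, 0x81=10000001 all match 10xxxxxx.
Decoded value 0xFF81 is ≥ 0x800 (shortest form) and not a surrogate.

valid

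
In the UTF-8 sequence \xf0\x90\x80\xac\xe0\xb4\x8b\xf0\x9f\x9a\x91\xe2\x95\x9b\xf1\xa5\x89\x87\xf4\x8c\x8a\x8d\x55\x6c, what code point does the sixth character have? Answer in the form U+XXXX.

U+10C28D

Offset 0: leading byte 0xF0 = 11110000 → 4-byte char #1 = F0 90 80 AC.
Offset 4: leading byte 0xE0 = 11100000 → 3-byte char #2 = E0 B4 8B.
Offset 7: leading byte 0xF0 = 11110000 → 4-byte char #3 = F0 9F 9A 91.
Offset 11: leading byte 0xE2 = 11100010 → 3-byte char #4 = E2 95 9B.
Offset 14: leading byte 0xF1 = 11110001 → 4-byte char #5 = F1 A5 89 87.
Offset 18: leading byte 0xF4 = 11110100 → 4-byte char #6 = F4 8C 8A 8D.
Leading byte 0xF4 = 11110100 matches 11110xxx → 4-byte sequence.
Byte 1: 0xF4 = 11110100, payload 100 (3 bits).
Byte 2: 0x8C = 10001100 (10xxxxxx ✓), payload 001100.
Byte 3: 0x8A = 10001010 (10xxxxxx ✓), payload 001010.
Byte 4: 0x8D = 10001101 (10xxxxxx ✓), payload 001101.
Concatenate: 100001100001010001101 = 0x10C28D (21 bits → U+10C28D).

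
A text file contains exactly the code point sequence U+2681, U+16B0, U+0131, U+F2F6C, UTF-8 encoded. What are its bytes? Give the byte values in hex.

U+2681: 3-byte form → E2 9A 81.
U+16B0: 3-byte form → E1 9A B0.
U+0131: 2-byte form → C4 B1.
U+F2F6C: 4-byte form → F3 B2 BD AC.
Concatenated (12 bytes): E2 9A 81 E1 9A B0 C4 B1 F3 B2 BD AC.

E2 9A 81 E1 9A B0 C4 B1 F3 B2 BD AC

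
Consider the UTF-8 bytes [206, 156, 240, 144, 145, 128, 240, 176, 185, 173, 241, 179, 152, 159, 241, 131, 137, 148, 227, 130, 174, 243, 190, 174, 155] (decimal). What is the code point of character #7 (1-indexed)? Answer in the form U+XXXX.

Offset 0: leading byte 0xCE = 11001110 → 2-byte char #1 = CE 9C.
Offset 2: leading byte 0xF0 = 11110000 → 4-byte char #2 = F0 90 91 80.
Offset 6: leading byte 0xF0 = 11110000 → 4-byte char #3 = F0 B0 B9 AD.
Offset 10: leading byte 0xF1 = 11110001 → 4-byte char #4 = F1 B3 98 9F.
Offset 14: leading byte 0xF1 = 11110001 → 4-byte char #5 = F1 83 89 94.
Offset 18: leading byte 0xE3 = 11100011 → 3-byte char #6 = E3 82 AE.
Offset 21: leading byte 0xF3 = 11110011 → 4-byte char #7 = F3 BE AE 9B.
Leading byte 0xF3 = 11110011 matches 11110xxx → 4-byte sequence.
Byte 1: 0xF3 = 11110011, payload 011 (3 bits).
Byte 2: 0xBE = 10111110 (10xxxxxx ✓), payload 111110.
Byte 3: 0xAE = 10101110 (10xxxxxx ✓), payload 101110.
Byte 4: 0x9B = 10011011 (10xxxxxx ✓), payload 011011.
Concatenate: 011111110101110011011 = 0xFEB9B (21 bits → U+FEB9B).

U+FEB9B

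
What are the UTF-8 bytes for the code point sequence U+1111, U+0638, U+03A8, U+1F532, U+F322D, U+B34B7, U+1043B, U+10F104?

E1 84 91 D8 B8 CE A8 F0 9F 94 B2 F3 B3 88 AD F2 B3 92 B7 F0 90 90 BB F4 8F 84 84

U+1111: 3-byte form → E1 84 91.
U+0638: 2-byte form → D8 B8.
U+03A8: 2-byte form → CE A8.
U+1F532: 4-byte form → F0 9F 94 B2.
U+F322D: 4-byte form → F3 B3 88 AD.
U+B34B7: 4-byte form → F2 B3 92 B7.
U+1043B: 4-byte form → F0 90 90 BB.
U+10F104: 4-byte form → F4 8F 84 84.
Concatenated (27 bytes): E1 84 91 D8 B8 CE A8 F0 9F 94 B2 F3 B3 88 AD F2 B3 92 B7 F0 90 90 BB F4 8F 84 84.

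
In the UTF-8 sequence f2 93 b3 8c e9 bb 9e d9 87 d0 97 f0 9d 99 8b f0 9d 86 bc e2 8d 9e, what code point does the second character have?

U+9EDE

Offset 0: leading byte 0xF2 = 11110010 → 4-byte char #1 = F2 93 B3 8C.
Offset 4: leading byte 0xE9 = 11101001 → 3-byte char #2 = E9 BB 9E.
Leading byte 0xE9 = 11101001 matches 1110xxxx → 3-byte sequence.
Byte 1: 0xE9 = 11101001, payload 1001 (4 bits).
Byte 2: 0xBB = 10111011 (10xxxxxx ✓), payload 111011.
Byte 3: 0x9E = 10011110 (10xxxxxx ✓), payload 011110.
Concatenate: 1001111011011110 = 0x9EDE (16 bits → U+9EDE).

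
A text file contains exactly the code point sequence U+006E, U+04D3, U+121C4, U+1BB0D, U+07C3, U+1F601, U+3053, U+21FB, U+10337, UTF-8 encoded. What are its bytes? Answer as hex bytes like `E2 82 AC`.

U+006E: 1-byte form → 6E.
U+04D3: 2-byte form → D3 93.
U+121C4: 4-byte form → F0 92 87 84.
U+1BB0D: 4-byte form → F0 9B AC 8D.
U+07C3: 2-byte form → DF 83.
U+1F601: 4-byte form → F0 9F 98 81.
U+3053: 3-byte form → E3 81 93.
U+21FB: 3-byte form → E2 87 BB.
U+10337: 4-byte form → F0 90 8C B7.
Concatenated (27 bytes): 6E D3 93 F0 92 87 84 F0 9B AC 8D DF 83 F0 9F 98 81 E3 81 93 E2 87 BB F0 90 8C B7.

6E D3 93 F0 92 87 84 F0 9B AC 8D DF 83 F0 9F 98 81 E3 81 93 E2 87 BB F0 90 8C B7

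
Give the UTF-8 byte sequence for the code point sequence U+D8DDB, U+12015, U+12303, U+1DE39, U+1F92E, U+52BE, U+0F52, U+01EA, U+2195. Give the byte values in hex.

U+D8DDB: 4-byte form → F3 98 B7 9B.
U+12015: 4-byte form → F0 92 80 95.
U+12303: 4-byte form → F0 92 8C 83.
U+1DE39: 4-byte form → F0 9D B8 B9.
U+1F92E: 4-byte form → F0 9F A4 AE.
U+52BE: 3-byte form → E5 8A BE.
U+0F52: 3-byte form → E0 BD 92.
U+01EA: 2-byte form → C7 AA.
U+2195: 3-byte form → E2 86 95.
Concatenated (31 bytes): F3 98 B7 9B F0 92 80 95 F0 92 8C 83 F0 9D B8 B9 F0 9F A4 AE E5 8A BE E0 BD 92 C7 AA E2 86 95.

F3 98 B7 9B F0 92 80 95 F0 92 8C 83 F0 9D B8 B9 F0 9F A4 AE E5 8A BE E0 BD 92 C7 AA E2 86 95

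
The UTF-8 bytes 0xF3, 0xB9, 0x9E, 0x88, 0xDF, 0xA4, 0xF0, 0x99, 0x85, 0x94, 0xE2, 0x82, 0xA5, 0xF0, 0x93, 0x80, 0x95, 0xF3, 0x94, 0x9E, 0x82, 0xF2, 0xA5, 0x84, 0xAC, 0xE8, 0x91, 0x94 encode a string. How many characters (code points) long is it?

8

Byte at offset 0: 0xF3 = 11110011 → 4-byte char (#1). Advance 4.
Byte at offset 4: 0xDF = 11011111 → 2-byte char (#2). Advance 2.
Byte at offset 6: 0xF0 = 11110000 → 4-byte char (#3). Advance 4.
Byte at offset 10: 0xE2 = 11100010 → 3-byte char (#4). Advance 3.
Byte at offset 13: 0xF0 = 11110000 → 4-byte char (#5). Advance 4.
Byte at offset 17: 0xF3 = 11110011 → 4-byte char (#6). Advance 4.
Byte at offset 21: 0xF2 = 11110010 → 4-byte char (#7). Advance 4.
Byte at offset 25: 0xE8 = 11101000 → 3-byte char (#8). Advance 3.
Reached end at offset 28 after 8 code points.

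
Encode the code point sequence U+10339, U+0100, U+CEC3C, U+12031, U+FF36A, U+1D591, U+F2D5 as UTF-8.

U+10339: 4-byte form → F0 90 8C B9.
U+0100: 2-byte form → C4 80.
U+CEC3C: 4-byte form → F3 8E B0 BC.
U+12031: 4-byte form → F0 92 80 B1.
U+FF36A: 4-byte form → F3 BF 8D AA.
U+1D591: 4-byte form → F0 9D 96 91.
U+F2D5: 3-byte form → EF 8B 95.
Concatenated (25 bytes): F0 90 8C B9 C4 80 F3 8E B0 BC F0 92 80 B1 F3 BF 8D AA F0 9D 96 91 EF 8B 95.

F0 90 8C B9 C4 80 F3 8E B0 BC F0 92 80 B1 F3 BF 8D AA F0 9D 96 91 EF 8B 95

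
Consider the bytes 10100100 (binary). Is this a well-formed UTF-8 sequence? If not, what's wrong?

invalid (continuation byte with no leading byte)

Byte 0xA4 = 10100100 has the form 10xxxxxx — a continuation byte — but there is no preceding leading byte.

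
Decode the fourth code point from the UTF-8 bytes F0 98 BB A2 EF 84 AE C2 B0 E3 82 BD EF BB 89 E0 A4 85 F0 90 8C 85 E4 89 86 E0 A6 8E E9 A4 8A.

Offset 0: leading byte 0xF0 = 11110000 → 4-byte char #1 = F0 98 BB A2.
Offset 4: leading byte 0xEF = 11101111 → 3-byte char #2 = EF 84 AE.
Offset 7: leading byte 0xC2 = 11000010 → 2-byte char #3 = C2 B0.
Offset 9: leading byte 0xE3 = 11100011 → 3-byte char #4 = E3 82 BD.
Leading byte 0xE3 = 11100011 matches 1110xxxx → 3-byte sequence.
Byte 1: 0xE3 = 11100011, payload 0011 (4 bits).
Byte 2: 0x82 = 10000010 (10xxxxxx ✓), payload 000010.
Byte 3: 0xBD = 10111101 (10xxxxxx ✓), payload 111101.
Concatenate: 0011000010111101 = 0x30BD (16 bits → U+30BD).

U+30BD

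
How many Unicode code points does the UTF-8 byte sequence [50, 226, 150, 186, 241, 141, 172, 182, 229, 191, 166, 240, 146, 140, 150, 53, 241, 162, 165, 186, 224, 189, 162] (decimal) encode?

8

Byte at offset 0: 0x32 = 00110010 → 1-byte char (#1). Advance 1.
Byte at offset 1: 0xE2 = 11100010 → 3-byte char (#2). Advance 3.
Byte at offset 4: 0xF1 = 11110001 → 4-byte char (#3). Advance 4.
Byte at offset 8: 0xE5 = 11100101 → 3-byte char (#4). Advance 3.
Byte at offset 11: 0xF0 = 11110000 → 4-byte char (#5). Advance 4.
Byte at offset 15: 0x35 = 00110101 → 1-byte char (#6). Advance 1.
Byte at offset 16: 0xF1 = 11110001 → 4-byte char (#7). Advance 4.
Byte at offset 20: 0xE0 = 11100000 → 3-byte char (#8). Advance 3.
Reached end at offset 23 after 8 code points.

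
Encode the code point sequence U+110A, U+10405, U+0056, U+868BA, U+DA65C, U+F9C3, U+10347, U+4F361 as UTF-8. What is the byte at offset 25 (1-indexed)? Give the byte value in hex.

0x8F

1-indexed offset 25 is 0-indexed offset 24.
U+110A → 3-byte form E1 84 8A at offsets 0–2.
U+10405 → 4-byte form F0 90 90 85 at offsets 3–6.
U+0056 → 1-byte form 56 at offsets 7–7.
U+868BA → 4-byte form F2 86 A2 BA at offsets 8–11.
U+DA65C → 4-byte form F3 9A 99 9C at offsets 12–15.
U+F9C3 → 3-byte form EF A7 83 at offsets 16–18.
U+10347 → 4-byte form F0 90 8D 87 at offsets 19–22.
U+4F361 → 4-byte form F1 8F 8D A1 at offsets 23–26.
Offset 24 falls in char 8's range; it's byte 2 of F1 8F 8D A1 = 0x8F.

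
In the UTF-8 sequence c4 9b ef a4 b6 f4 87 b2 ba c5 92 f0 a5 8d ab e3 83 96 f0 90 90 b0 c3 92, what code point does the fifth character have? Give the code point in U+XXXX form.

Offset 0: leading byte 0xC4 = 11000100 → 2-byte char #1 = C4 9B.
Offset 2: leading byte 0xEF = 11101111 → 3-byte char #2 = EF A4 B6.
Offset 5: leading byte 0xF4 = 11110100 → 4-byte char #3 = F4 87 B2 BA.
Offset 9: leading byte 0xC5 = 11000101 → 2-byte char #4 = C5 92.
Offset 11: leading byte 0xF0 = 11110000 → 4-byte char #5 = F0 A5 8D AB.
Leading byte 0xF0 = 11110000 matches 11110xxx → 4-byte sequence.
Byte 1: 0xF0 = 11110000, payload 000 (3 bits).
Byte 2: 0xA5 = 10100101 (10xxxxxx ✓), payload 100101.
Byte 3: 0x8D = 10001101 (10xxxxxx ✓), payload 001101.
Byte 4: 0xAB = 10101011 (10xxxxxx ✓), payload 101011.
Concatenate: 000100101001101101011 = 0x2536B (21 bits → U+2536B).

U+2536B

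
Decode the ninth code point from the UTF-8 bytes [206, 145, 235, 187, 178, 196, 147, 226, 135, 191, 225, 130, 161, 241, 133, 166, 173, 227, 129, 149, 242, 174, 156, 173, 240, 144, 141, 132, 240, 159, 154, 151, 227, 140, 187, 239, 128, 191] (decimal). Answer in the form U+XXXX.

Offset 0: leading byte 0xCE = 11001110 → 2-byte char #1 = CE 91.
Offset 2: leading byte 0xEB = 11101011 → 3-byte char #2 = EB BB B2.
Offset 5: leading byte 0xC4 = 11000100 → 2-byte char #3 = C4 93.
Offset 7: leading byte 0xE2 = 11100010 → 3-byte char #4 = E2 87 BF.
Offset 10: leading byte 0xE1 = 11100001 → 3-byte char #5 = E1 82 A1.
Offset 13: leading byte 0xF1 = 11110001 → 4-byte char #6 = F1 85 A6 AD.
Offset 17: leading byte 0xE3 = 11100011 → 3-byte char #7 = E3 81 95.
Offset 20: leading byte 0xF2 = 11110010 → 4-byte char #8 = F2 AE 9C AD.
Offset 24: leading byte 0xF0 = 11110000 → 4-byte char #9 = F0 90 8D 84.
Leading byte 0xF0 = 11110000 matches 11110xxx → 4-byte sequence.
Byte 1: 0xF0 = 11110000, payload 000 (3 bits).
Byte 2: 0x90 = 10010000 (10xxxxxx ✓), payload 010000.
Byte 3: 0x8D = 10001101 (10xxxxxx ✓), payload 001101.
Byte 4: 0x84 = 10000100 (10xxxxxx ✓), payload 000100.
Concatenate: 000010000001101000100 = 0x10344 (21 bits → U+10344).

U+10344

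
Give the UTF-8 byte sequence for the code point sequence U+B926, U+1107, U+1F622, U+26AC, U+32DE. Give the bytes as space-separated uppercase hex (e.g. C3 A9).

EB A4 A6 E1 84 87 F0 9F 98 A2 E2 9A AC E3 8B 9E

U+B926: 3-byte form → EB A4 A6.
U+1107: 3-byte form → E1 84 87.
U+1F622: 4-byte form → F0 9F 98 A2.
U+26AC: 3-byte form → E2 9A AC.
U+32DE: 3-byte form → E3 8B 9E.
Concatenated (16 bytes): EB A4 A6 E1 84 87 F0 9F 98 A2 E2 9A AC E3 8B 9E.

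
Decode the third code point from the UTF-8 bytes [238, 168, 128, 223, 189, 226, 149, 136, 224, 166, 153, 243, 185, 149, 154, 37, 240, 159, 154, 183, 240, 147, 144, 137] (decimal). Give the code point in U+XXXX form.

U+2548

Offset 0: leading byte 0xEE = 11101110 → 3-byte char #1 = EE A8 80.
Offset 3: leading byte 0xDF = 11011111 → 2-byte char #2 = DF BD.
Offset 5: leading byte 0xE2 = 11100010 → 3-byte char #3 = E2 95 88.
Leading byte 0xE2 = 11100010 matches 1110xxxx → 3-byte sequence.
Byte 1: 0xE2 = 11100010, payload 0010 (4 bits).
Byte 2: 0x95 = 10010101 (10xxxxxx ✓), payload 010101.
Byte 3: 0x88 = 10001000 (10xxxxxx ✓), payload 001000.
Concatenate: 0010010101001000 = 0x2548 (16 bits → U+2548).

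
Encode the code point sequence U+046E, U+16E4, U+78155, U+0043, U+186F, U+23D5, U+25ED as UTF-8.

U+046E: 2-byte form → D1 AE.
U+16E4: 3-byte form → E1 9B A4.
U+78155: 4-byte form → F1 B8 85 95.
U+0043: 1-byte form → 43.
U+186F: 3-byte form → E1 A1 AF.
U+23D5: 3-byte form → E2 8F 95.
U+25ED: 3-byte form → E2 97 AD.
Concatenated (19 bytes): D1 AE E1 9B A4 F1 B8 85 95 43 E1 A1 AF E2 8F 95 E2 97 AD.

D1 AE E1 9B A4 F1 B8 85 95 43 E1 A1 AF E2 8F 95 E2 97 AD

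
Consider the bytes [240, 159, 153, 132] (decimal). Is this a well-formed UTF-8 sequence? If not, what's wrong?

Leading byte 0xF0 = 11110000 → 4-byte form.
Continuation bytes 0x9F=10011111, 0x99=10011001, 0x84=10000100 all match 10xxxxxx.
Decoded value 0x1F644 is ≥ 0x10000 (shortest form) and not a surrogate.

valid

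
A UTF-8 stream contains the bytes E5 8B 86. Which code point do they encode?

Leading byte 0xE5 = 11100101 matches 1110xxxx → 3-byte sequence.
Byte 1: 0xE5 = 11100101, payload 0101 (4 bits).
Byte 2: 0x8B = 10001011 (10xxxxxx ✓), payload 001011.
Byte 3: 0x86 = 10000110 (10xxxxxx ✓), payload 000110.
Concatenate: 0101001011000110 = 0x52C6 (16 bits → U+52C6).

U+52C6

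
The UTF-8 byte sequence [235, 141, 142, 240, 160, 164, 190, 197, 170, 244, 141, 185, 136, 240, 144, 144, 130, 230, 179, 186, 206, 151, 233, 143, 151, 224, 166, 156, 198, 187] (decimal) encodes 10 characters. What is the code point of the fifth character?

Offset 0: leading byte 0xEB = 11101011 → 3-byte char #1 = EB 8D 8E.
Offset 3: leading byte 0xF0 = 11110000 → 4-byte char #2 = F0 A0 A4 BE.
Offset 7: leading byte 0xC5 = 11000101 → 2-byte char #3 = C5 AA.
Offset 9: leading byte 0xF4 = 11110100 → 4-byte char #4 = F4 8D B9 88.
Offset 13: leading byte 0xF0 = 11110000 → 4-byte char #5 = F0 90 90 82.
Leading byte 0xF0 = 11110000 matches 11110xxx → 4-byte sequence.
Byte 1: 0xF0 = 11110000, payload 000 (3 bits).
Byte 2: 0x90 = 10010000 (10xxxxxx ✓), payload 010000.
Byte 3: 0x90 = 10010000 (10xxxxxx ✓), payload 010000.
Byte 4: 0x82 = 10000010 (10xxxxxx ✓), payload 000010.
Concatenate: 000010000010000000010 = 0x10402 (21 bits → U+10402).

U+10402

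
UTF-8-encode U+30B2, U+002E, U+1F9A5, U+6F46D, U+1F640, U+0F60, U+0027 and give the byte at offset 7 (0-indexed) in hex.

0xA5

U+30B2 → 3-byte form E3 82 B2 at offsets 0–2.
U+002E → 1-byte form 2E at offsets 3–3.
U+1F9A5 → 4-byte form F0 9F A6 A5 at offsets 4–7.
Offset 7 falls in char 3's range; it's byte 4 of F0 9F A6 A5 = 0xA5.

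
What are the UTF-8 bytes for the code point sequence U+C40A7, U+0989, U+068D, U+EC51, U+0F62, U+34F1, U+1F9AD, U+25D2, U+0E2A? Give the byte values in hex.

F3 84 82 A7 E0 A6 89 DA 8D EE B1 91 E0 BD A2 E3 93 B1 F0 9F A6 AD E2 97 92 E0 B8 AA

U+C40A7: 4-byte form → F3 84 82 A7.
U+0989: 3-byte form → E0 A6 89.
U+068D: 2-byte form → DA 8D.
U+EC51: 3-byte form → EE B1 91.
U+0F62: 3-byte form → E0 BD A2.
U+34F1: 3-byte form → E3 93 B1.
U+1F9AD: 4-byte form → F0 9F A6 AD.
U+25D2: 3-byte form → E2 97 92.
U+0E2A: 3-byte form → E0 B8 AA.
Concatenated (28 bytes): F3 84 82 A7 E0 A6 89 DA 8D EE B1 91 E0 BD A2 E3 93 B1 F0 9F A6 AD E2 97 92 E0 B8 AA.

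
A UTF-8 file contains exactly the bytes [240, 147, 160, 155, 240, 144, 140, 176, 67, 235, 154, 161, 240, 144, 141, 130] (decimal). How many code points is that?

5

Byte at offset 0: 0xF0 = 11110000 → 4-byte char (#1). Advance 4.
Byte at offset 4: 0xF0 = 11110000 → 4-byte char (#2). Advance 4.
Byte at offset 8: 0x43 = 01000011 → 1-byte char (#3). Advance 1.
Byte at offset 9: 0xEB = 11101011 → 3-byte char (#4). Advance 3.
Byte at offset 12: 0xF0 = 11110000 → 4-byte char (#5). Advance 4.
Reached end at offset 16 after 5 code points.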